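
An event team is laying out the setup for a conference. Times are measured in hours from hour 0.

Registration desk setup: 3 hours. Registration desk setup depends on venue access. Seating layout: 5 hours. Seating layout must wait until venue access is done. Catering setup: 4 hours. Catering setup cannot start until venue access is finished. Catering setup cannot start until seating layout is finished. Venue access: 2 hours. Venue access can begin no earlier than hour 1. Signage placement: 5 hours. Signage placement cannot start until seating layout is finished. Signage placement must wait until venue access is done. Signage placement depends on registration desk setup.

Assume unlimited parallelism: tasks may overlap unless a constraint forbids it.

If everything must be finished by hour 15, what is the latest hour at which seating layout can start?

5

Signage placement has no dependents, so it just needs to finish by hour 15. Starting by 15 − 5 = hour 10 achieves that.
Catering setup must finish by hour 15; it takes 4 hours, so it must start by 15 − 4 = hour 11.
Seating layout must finish in time for signage placement (must start by hour 10); catering setup (must start by hour 11). The tightest is hour 10, so seating layout must start by 10 − 5 = hour 5.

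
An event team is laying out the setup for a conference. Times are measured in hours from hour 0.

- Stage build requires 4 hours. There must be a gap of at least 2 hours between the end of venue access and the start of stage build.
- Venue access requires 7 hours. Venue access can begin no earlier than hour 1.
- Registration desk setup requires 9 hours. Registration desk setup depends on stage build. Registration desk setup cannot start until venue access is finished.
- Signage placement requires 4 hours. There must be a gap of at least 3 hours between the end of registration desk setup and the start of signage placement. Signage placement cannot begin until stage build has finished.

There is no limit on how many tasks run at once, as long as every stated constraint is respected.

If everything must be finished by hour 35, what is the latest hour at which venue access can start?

Signage placement has no dependents, so it just needs to finish by hour 35. Starting by 35 − 4 = hour 31 achieves that.
Registration desk setup has to be done before signage placement (must start by hour 31, minus 3-hour gap → hour 28). That means finishing by hour 28, i.e. starting by 28 − 9 = hour 19.
Stage build must finish in time for registration desk setup (must start by hour 19); signage placement (must start by hour 31). The tightest is hour 19, so stage build must start by 19 − 4 = hour 15.
Venue access feeds stage build (must start by hour 15, minus 2-hour gap → hour 13); registration desk setup (must start by hour 19). Taking the minimum, venue access must finish by hour 13 and start by 13 − 7 = hour 6.

6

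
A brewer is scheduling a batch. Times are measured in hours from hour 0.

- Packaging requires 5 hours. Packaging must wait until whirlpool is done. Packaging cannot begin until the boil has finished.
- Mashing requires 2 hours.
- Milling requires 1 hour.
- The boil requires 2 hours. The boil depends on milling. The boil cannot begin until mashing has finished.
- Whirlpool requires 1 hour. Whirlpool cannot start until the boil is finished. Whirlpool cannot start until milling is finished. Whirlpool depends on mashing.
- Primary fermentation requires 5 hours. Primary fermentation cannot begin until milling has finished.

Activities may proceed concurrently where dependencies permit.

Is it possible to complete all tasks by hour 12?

Yes

Mashing has no prerequisites, so it starts at hour 0 and finishes at hour 2.
Milling can start immediately at hour 0; it finishes at hour 1.
After milling (finishes hour 1), primary fermentation can start at hour 1 and finishes at hour 6.
The boil has to wait for milling (finishes hour 1); mashing (finishes hour 2). The latest of these is hour 2, so the boil runs hour 2 to 2 + 2 = hour 4.
Whirlpool needs all of the boil (finishes hour 4); milling (finishes hour 1); mashing (finishes hour 2). That puts its earliest start at hour 4; it finishes at 4 + 1 = hour 5.
Packaging cannot start until whirlpool (finishes hour 5); the boil (finishes hour 4). The controlling bound is hour 5, so packaging finishes at 5 + 5 = hour 10.
Every task is finished by hour 10, which is no later than the deadline of 12, so the schedule is feasible.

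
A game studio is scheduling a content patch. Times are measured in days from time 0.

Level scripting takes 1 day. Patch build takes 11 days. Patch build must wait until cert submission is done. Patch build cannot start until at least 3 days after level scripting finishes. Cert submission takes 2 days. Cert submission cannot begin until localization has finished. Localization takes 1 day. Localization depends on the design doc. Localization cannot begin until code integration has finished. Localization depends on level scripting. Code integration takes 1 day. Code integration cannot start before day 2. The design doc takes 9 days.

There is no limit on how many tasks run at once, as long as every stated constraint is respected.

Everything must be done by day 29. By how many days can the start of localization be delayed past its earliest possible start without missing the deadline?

Code integration cannot begin until its own release at day 2. It runs from day 2 to 2 + 1 = day 3.
Nothing blocks level scripting, so it runs from day 0 to day 1.
The design doc can start immediately at day 0; it finishes at day 9.
For localization: the design doc (finishes day 9); code integration (finishes day 3); level scripting (finishes day 1). Taking the maximum gives a start of day 9, and it finishes at 9 + 1 = day 10.

Working backward from the deadline:
Patch build has no dependents, so it just needs to finish by day 29. Starting by 29 − 11 = day 18 achieves that.
Since patch build (must start by day 18) depends on it, cert submission must finish by day 18. Backing off its 2-day duration gives a latest start of day 16.
Localization has to be done before cert submission (must start by day 16). That means finishing by day 16, i.e. starting by 16 − 1 = day 15.
So localization can start as early as day 9 and as late as day 15, giving 15 − 9 = 6 days of slack.

6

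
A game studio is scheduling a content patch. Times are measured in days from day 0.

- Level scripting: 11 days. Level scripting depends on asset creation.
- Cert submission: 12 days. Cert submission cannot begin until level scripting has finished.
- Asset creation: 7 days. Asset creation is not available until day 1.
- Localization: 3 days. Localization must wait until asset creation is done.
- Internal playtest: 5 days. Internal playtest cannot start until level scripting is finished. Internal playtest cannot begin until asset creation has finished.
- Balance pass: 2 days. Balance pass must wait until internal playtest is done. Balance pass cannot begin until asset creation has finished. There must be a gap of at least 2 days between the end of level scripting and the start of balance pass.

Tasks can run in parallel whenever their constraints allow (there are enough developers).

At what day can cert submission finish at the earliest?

31

After its own release at day 1, asset creation can start at day 1 and finishes at day 8.
Level scripting cannot begin until asset creation (finishes day 8). It runs from day 8 to 8 + 11 = day 19.
After level scripting (finishes day 19), cert submission can start at day 19 and finishes at day 31.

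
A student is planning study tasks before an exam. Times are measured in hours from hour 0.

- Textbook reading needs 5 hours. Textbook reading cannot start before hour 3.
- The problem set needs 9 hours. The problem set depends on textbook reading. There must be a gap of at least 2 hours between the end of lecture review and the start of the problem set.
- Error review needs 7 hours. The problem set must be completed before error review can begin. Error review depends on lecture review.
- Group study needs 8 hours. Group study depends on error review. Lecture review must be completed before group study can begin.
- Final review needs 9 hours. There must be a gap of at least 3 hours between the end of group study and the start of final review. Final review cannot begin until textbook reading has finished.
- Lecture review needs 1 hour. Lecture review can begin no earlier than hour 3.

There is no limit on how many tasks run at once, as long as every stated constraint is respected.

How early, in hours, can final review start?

Lecture review cannot begin until its own release at hour 3. It runs from hour 3 to 3 + 1 = hour 4.
After its own release at hour 3, textbook reading can start at hour 3 and finishes at hour 8.
The problem set has to wait for textbook reading (finishes hour 8); lecture review (finishes hour 4, plus 2-hour gap → hour 6). The latest of these is hour 8, so the problem set runs hour 8 to 8 + 9 = hour 17.
Error review has to wait for the problem set (finishes hour 17); lecture review (finishes hour 4). The latest of these is hour 17, so error review runs hour 17 to 17 + 7 = hour 24.
For group study: error review (finishes hour 24); lecture review (finishes hour 4). Taking the maximum gives a start of hour 24, and it finishes at 24 + 8 = hour 32.
Final review waits on group study (finishes hour 32, plus 3-hour gap → hour 35); textbook reading (finishes hour 8). The latest of these is hour 35, which is the earliest final review can start.

35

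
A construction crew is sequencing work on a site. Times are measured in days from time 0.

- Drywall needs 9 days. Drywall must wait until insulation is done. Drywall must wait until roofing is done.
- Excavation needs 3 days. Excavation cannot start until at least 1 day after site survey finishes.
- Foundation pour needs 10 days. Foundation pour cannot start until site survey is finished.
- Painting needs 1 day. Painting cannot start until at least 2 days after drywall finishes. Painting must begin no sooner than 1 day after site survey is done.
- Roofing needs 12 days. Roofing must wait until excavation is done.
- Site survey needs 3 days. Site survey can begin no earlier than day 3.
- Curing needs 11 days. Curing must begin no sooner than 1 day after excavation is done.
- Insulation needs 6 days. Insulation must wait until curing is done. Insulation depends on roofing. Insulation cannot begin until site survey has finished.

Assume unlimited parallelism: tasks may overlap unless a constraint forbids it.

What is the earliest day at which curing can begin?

11

After its own release at day 3, site survey can start at day 3 and finishes at day 6.
After site survey (finishes day 6, plus 1-day gap → day 7), excavation can start at day 7 and finishes at day 10.
Curing waits on excavation (finishes day 10, plus 1-day gap → day 11), so the earliest it can start is day 11.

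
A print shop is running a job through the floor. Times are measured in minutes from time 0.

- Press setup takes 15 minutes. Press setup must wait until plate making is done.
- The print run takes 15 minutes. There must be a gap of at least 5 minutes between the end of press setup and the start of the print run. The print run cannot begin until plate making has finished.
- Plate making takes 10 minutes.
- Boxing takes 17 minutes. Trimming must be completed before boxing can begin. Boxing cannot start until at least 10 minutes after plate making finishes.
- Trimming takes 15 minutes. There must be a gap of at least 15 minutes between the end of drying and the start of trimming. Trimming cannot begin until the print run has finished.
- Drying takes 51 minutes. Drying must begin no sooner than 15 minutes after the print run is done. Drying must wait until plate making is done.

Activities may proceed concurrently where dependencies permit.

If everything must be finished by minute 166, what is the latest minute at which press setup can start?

To finish by minute 166, boxing (duration 17) must start no later than minute 149.
Trimming feeds into boxing (must start by minute 149); so trimming must finish by minute 149 and therefore start by minute 134.
Since trimming (must start by minute 134, minus 15-minute gap → minute 119) depends on it, drying must finish by minute 119. Backing off its 51-minute duration gives a latest start of minute 68.
The print run feeds drying (must start by minute 68, minus 15-minute gap → minute 53); trimming (must start by minute 134). Taking the minimum, the print run must finish by minute 53 and start by 53 − 15 = minute 38.
Since the print run (must start by minute 38, minus 5-minute gap → minute 33) depends on it, press setup must finish by minute 33. Backing off its 15-minute duration gives a latest start of minute 18.

18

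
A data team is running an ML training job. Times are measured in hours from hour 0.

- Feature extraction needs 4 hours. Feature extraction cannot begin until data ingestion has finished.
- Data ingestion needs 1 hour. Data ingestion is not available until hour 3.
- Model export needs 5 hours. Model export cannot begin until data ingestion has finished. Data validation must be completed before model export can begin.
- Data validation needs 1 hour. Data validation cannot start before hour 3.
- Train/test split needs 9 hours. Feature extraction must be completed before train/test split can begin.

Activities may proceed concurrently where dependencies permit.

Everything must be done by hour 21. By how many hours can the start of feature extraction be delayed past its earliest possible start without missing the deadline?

4

Data ingestion waits on its own release at hour 3, so it starts at hour 3 and finishes at 3 + 1 = hour 4.
After data ingestion (finishes hour 4), feature extraction can start at hour 4 and finishes at hour 8.

Working backward from the deadline:
Nothing follows train/test split; the deadline of hour 21 is its only limit. It must start by 21 − 9 = hour 12.
Feature extraction must finish before train/test split (must start by hour 12). With a 4-hour duration, feature extraction must start by 12 − 4 = hour 8.
So feature extraction can start as early as hour 4 and as late as hour 8, giving 8 − 4 = 4 hours of slack.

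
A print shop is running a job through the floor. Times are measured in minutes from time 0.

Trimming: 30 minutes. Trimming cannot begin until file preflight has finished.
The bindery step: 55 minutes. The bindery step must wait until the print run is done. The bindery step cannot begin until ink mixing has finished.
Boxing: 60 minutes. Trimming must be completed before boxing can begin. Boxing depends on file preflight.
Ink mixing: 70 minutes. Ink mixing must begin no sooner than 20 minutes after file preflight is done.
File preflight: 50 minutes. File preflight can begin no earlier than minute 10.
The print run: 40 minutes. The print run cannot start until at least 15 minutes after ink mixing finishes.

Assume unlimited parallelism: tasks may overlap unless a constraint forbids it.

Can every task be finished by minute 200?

After its own release at minute 10, file preflight can start at minute 10 and finishes at minute 60.
After file preflight (finishes minute 60), trimming can start at minute 60 and finishes at minute 90.
For boxing: trimming (finishes minute 90); file preflight (finishes minute 60). Taking the maximum gives a start of minute 90, and it finishes at 90 + 60 = minute 150.
After file preflight (finishes minute 60, plus 20-minute gap → minute 80), ink mixing can start at minute 80 and finishes at minute 150.
The print run waits on ink mixing (finishes minute 150, plus 15-minute gap → minute 165), so it starts at minute 165 and finishes at 165 + 40 = minute 205.
For the bindery step: the print run (finishes minute 205); ink mixing (finishes minute 150). Taking the maximum gives a start of minute 205, and it finishes at 205 + 55 = minute 260.
The earliest everything can be done is minute 260, which is after the deadline of 200, so it is not possible.

No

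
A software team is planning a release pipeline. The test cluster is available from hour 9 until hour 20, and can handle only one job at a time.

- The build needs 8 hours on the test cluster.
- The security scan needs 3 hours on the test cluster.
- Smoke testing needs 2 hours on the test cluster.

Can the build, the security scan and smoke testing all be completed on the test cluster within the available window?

No

The test cluster window is 20 − 9 = 11 hours.
Running back to back, the jobs need 8 + 3 + 2 = 13 hours on the test cluster.
Since 13 > 11, they cannot all fit.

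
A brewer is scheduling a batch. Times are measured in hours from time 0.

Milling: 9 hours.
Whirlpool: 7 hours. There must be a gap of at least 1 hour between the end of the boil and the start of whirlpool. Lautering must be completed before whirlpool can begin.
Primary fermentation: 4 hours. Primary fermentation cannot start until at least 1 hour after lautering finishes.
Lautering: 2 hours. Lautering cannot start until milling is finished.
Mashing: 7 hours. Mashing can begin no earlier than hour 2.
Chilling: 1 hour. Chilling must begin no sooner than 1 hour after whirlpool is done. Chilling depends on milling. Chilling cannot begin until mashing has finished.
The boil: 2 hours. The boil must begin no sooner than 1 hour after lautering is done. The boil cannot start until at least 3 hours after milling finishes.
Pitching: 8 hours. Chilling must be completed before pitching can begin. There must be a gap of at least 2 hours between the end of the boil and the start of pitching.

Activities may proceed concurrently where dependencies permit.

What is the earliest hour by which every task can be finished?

Mashing cannot begin until its own release at hour 2. It runs from hour 2 to 2 + 7 = hour 9.
Milling can start immediately at hour 0; it finishes at hour 9.
Lautering waits on milling (finishes hour 9), so it starts at hour 9 and finishes at 9 + 2 = hour 11.
Primary fermentation waits on lautering (finishes hour 11, plus 1-hour gap → hour 12), so it starts at hour 12 and finishes at 12 + 4 = hour 16.
For the boil: lautering (finishes hour 11, plus 1-hour gap → hour 12); milling (finishes hour 9, plus 3-hour gap → hour 12). Taking the maximum gives a start of hour 12, and it finishes at 12 + 2 = hour 14.
Whirlpool cannot start until the boil (finishes hour 14, plus 1-hour gap → hour 15); lautering (finishes hour 11). The controlling bound is hour 15, so whirlpool finishes at 15 + 7 = hour 22.
Chilling cannot start until whirlpool (finishes hour 22, plus 1-hour gap → hour 23); milling (finishes hour 9); mashing (finishes hour 9). The controlling bound is hour 23, so chilling finishes at 23 + 1 = hour 24.
Pitching cannot start until chilling (finishes hour 24); the boil (finishes hour 14, plus 2-hour gap → hour 16). The controlling bound is hour 24, so pitching finishes at 24 + 8 = hour 32.
All tasks are finished once the last one completes. Finish times: Milling at 9, Mashing at 9, Lautering at 11, The boil at 14, Whirlpool at 22, Chilling at 24, Pitching at 32, Primary fermentation at 16. The latest is hour 32.

32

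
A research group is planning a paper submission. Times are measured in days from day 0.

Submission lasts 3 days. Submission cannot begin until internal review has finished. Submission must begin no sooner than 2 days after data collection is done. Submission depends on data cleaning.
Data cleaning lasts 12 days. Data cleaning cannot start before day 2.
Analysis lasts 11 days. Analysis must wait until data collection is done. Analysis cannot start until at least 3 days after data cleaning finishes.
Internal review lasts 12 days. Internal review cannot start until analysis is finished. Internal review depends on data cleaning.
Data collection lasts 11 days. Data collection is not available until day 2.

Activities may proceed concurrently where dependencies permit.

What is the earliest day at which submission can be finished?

43

After its own release at day 2, data cleaning can start at day 2 and finishes at day 14.
Data collection cannot begin until its own release at day 2. It runs from day 2 to 2 + 11 = day 13.
Analysis cannot start until data collection (finishes day 13); data cleaning (finishes day 14, plus 3-day gap → day 17). The controlling bound is day 17, so analysis finishes at 17 + 11 = day 28.
Internal review has to wait for analysis (finishes day 28); data cleaning (finishes day 14). The latest of these is day 28, so internal review runs day 28 to 28 + 12 = day 40.
Submission cannot start until internal review (finishes day 40); data collection (finishes day 13, plus 2-day gap → day 15); data cleaning (finishes day 14). The controlling bound is day 40, so submission finishes at 40 + 3 = day 43.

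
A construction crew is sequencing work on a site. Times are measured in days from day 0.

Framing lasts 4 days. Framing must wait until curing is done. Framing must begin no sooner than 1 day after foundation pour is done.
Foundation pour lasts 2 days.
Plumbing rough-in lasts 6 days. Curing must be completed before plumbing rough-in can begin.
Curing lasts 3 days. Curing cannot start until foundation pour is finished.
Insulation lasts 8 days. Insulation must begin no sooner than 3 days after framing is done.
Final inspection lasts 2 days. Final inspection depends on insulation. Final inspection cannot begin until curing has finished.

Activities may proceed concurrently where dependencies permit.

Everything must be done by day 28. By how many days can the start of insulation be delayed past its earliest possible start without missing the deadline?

6

Nothing blocks foundation pour, so it runs from day 0 to day 2.
After foundation pour (finishes day 2), curing can start at day 2 and finishes at day 5.
Framing cannot start until curing (finishes day 5); foundation pour (finishes day 2, plus 1-day gap → day 3). The controlling bound is day 5, so framing finishes at 5 + 4 = day 9.
After framing (finishes day 9, plus 3-day gap → day 12), insulation can start at day 12 and finishes at day 20.

Working backward from the deadline:
Final inspection must finish by day 28; it takes 2 days, so it must start by 28 − 2 = day 26.
Insulation has to be done before final inspection (must start by day 26). That means finishing by day 26, i.e. starting by 26 − 8 = day 18.
So insulation can start as early as day 12 and as late as day 18, giving 18 − 12 = 6 days of slack.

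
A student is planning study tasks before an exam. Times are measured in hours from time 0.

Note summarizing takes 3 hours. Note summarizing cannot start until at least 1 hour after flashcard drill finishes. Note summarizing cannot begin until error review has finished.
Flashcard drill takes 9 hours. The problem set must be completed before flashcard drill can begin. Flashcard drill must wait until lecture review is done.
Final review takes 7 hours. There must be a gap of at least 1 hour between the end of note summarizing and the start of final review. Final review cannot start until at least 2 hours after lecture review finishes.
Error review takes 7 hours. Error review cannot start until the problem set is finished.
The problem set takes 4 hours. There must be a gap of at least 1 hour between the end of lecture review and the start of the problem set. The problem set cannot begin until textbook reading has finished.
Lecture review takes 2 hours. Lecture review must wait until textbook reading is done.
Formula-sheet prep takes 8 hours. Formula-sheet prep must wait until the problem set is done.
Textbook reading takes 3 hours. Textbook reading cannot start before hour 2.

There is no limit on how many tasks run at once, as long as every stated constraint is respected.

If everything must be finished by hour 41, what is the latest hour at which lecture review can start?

To finish by hour 41, final review (duration 7) must start no later than hour 34.
Note summarizing must finish before final review (must start by hour 34, minus 1-hour gap → hour 33). With a 3-hour duration, note summarizing must start by 33 − 3 = hour 30.
Flashcard drill feeds into note summarizing (must start by hour 30, minus 1-hour gap → hour 29); so flashcard drill must finish by hour 29 and therefore start by hour 20.
Error review feeds into note summarizing (must start by hour 30); so error review must finish by hour 30 and therefore start by hour 23.
Formula-sheet prep must finish by hour 41; it takes 8 hours, so it must start by 41 − 8 = hour 33.
The problem set feeds flashcard drill (must start by hour 20); error review (must start by hour 23); formula-sheet prep (must start by hour 33). Taking the minimum, the problem set must finish by hour 20 and start by 20 − 4 = hour 16.
Lecture review feeds the problem set (must start by hour 16, minus 1-hour gap → hour 15); flashcard drill (must start by hour 20); final review (must start by hour 34, minus 2-hour gap → hour 32). Taking the minimum, lecture review must finish by hour 15 and start by 15 − 2 = hour 13.

13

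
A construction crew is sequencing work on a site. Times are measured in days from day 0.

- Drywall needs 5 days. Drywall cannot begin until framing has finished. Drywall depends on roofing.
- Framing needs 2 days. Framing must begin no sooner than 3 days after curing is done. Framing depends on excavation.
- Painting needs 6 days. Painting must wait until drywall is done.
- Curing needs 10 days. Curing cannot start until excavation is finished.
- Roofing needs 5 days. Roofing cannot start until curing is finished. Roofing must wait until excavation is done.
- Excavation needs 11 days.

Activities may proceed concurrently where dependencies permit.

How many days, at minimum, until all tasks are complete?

Excavation has no prerequisites, so it starts at day 0 and finishes at day 11.
After excavation (finishes day 11), curing can start at day 11 and finishes at day 21.
Roofing needs all of curing (finishes day 21); excavation (finishes day 11). That puts its earliest start at day 21; it finishes at 21 + 5 = day 26.
For framing: curing (finishes day 21, plus 3-day gap → day 24); excavation (finishes day 11). Taking the maximum gives a start of day 24, and it finishes at 24 + 2 = day 26.
Drywall has to wait for framing (finishes day 26); roofing (finishes day 26). The latest of these is day 26, so drywall runs day 26 to 26 + 5 = day 31.
Painting waits on drywall (finishes day 31), so it starts at day 31 and finishes at 31 + 6 = day 37.
All tasks are finished once the last one completes. Finish times: Excavation at 11, Curing at 21, Framing at 26, Roofing at 26, Drywall at 31, Painting at 37. The latest is day 37.

37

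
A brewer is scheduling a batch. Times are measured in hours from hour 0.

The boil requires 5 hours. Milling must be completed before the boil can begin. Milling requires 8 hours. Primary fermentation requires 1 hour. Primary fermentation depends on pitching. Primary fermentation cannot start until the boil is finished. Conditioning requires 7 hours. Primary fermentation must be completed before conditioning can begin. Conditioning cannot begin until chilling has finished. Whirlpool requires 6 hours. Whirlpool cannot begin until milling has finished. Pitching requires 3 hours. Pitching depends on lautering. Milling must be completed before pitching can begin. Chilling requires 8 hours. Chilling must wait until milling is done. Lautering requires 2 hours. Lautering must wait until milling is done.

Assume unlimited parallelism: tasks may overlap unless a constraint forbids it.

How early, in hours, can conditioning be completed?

23

Milling has no prerequisites, so it starts at hour 0 and finishes at hour 8.
After milling (finishes hour 8), chilling can start at hour 8 and finishes at hour 16.
The boil waits on milling (finishes hour 8), so it starts at hour 8 and finishes at 8 + 5 = hour 13.
Lautering cannot begin until milling (finishes hour 8). It runs from hour 8 to 8 + 2 = hour 10.
Pitching has to wait for lautering (finishes hour 10); milling (finishes hour 8). The latest of these is hour 10, so pitching runs hour 10 to 10 + 3 = hour 13.
Primary fermentation cannot start until pitching (finishes hour 13); the boil (finishes hour 13). The controlling bound is hour 13, so primary fermentation finishes at 13 + 1 = hour 14.
For conditioning: primary fermentation (finishes hour 14); chilling (finishes hour 16). Taking the maximum gives a start of hour 16, and it finishes at 16 + 7 = hour 23.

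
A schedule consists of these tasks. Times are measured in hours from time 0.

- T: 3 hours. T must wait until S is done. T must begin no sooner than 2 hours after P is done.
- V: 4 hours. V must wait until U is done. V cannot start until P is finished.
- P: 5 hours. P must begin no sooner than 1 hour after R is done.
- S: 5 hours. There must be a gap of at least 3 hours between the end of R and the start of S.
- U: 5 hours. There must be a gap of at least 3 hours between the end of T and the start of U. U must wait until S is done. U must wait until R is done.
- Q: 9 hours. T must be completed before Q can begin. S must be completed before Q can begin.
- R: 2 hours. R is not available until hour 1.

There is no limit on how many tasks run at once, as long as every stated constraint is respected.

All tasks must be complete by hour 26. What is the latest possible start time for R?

1

To finish by hour 26, Q (duration 9) must start no later than hour 17.
V has no dependents, so it just needs to finish by hour 26. Starting by 26 − 4 = hour 22 achieves that.
Since V (must start by hour 22) depends on it, U must finish by hour 22. Backing off its 5-hour duration gives a latest start of hour 17.
T feeds Q (must start by hour 17); U (must start by hour 17, minus 3-hour gap → hour 14). Taking the minimum, T must finish by hour 14 and start by 14 − 3 = hour 11.
For P: T (must start by hour 11, minus 2-hour gap → hour 9); V (must start by hour 22). The most restrictive is hour 9; with a 5-hour duration, P must start by hour 4.
S must finish in time for Q (must start by hour 17); T (must start by hour 11); U (must start by hour 17). The tightest is hour 11, so S must start by 11 − 5 = hour 6.
R feeds P (must start by hour 4, minus 1-hour gap → hour 3); S (must start by hour 6, minus 3-hour gap → hour 3); U (must start by hour 17). Taking the minimum, R must finish by hour 3 and start by 3 − 2 = hour 1.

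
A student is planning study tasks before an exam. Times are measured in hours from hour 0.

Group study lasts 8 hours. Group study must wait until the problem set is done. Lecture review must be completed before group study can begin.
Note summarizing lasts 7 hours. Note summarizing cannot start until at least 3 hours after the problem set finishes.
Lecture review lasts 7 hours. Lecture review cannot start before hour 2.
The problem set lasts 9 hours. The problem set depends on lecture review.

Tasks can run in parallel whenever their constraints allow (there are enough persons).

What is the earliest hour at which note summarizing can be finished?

After its own release at hour 2, lecture review can start at hour 2 and finishes at hour 9.
After lecture review (finishes hour 9), the problem set can start at hour 9 and finishes at hour 18.
Note summarizing cannot begin until the problem set (finishes hour 18, plus 3-hour gap → hour 21). It runs from hour 21 to 21 + 7 = hour 28.

28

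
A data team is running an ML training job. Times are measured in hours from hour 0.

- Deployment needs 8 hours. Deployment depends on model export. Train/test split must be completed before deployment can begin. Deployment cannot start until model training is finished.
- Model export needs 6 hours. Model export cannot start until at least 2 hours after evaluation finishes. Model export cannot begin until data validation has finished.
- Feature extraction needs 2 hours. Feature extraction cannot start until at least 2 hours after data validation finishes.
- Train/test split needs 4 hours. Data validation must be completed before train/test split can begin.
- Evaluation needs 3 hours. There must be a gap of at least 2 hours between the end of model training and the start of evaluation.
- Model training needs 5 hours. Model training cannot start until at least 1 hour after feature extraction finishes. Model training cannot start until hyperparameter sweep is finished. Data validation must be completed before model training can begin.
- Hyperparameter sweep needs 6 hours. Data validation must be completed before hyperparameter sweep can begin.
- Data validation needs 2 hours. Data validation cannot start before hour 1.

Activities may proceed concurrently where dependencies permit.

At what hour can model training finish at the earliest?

Data validation waits on its own release at hour 1, so it starts at hour 1 and finishes at 1 + 2 = hour 3.
Hyperparameter sweep cannot begin until data validation (finishes hour 3). It runs from hour 3 to 3 + 6 = hour 9.
Feature extraction waits on data validation (finishes hour 3, plus 2-hour gap → hour 5), so it starts at hour 5 and finishes at 5 + 2 = hour 7.
Model training has to wait for feature extraction (finishes hour 7, plus 1-hour gap → hour 8); hyperparameter sweep (finishes hour 9); data validation (finishes hour 3). The latest of these is hour 9, so model training runs hour 9 to 9 + 5 = hour 14.

14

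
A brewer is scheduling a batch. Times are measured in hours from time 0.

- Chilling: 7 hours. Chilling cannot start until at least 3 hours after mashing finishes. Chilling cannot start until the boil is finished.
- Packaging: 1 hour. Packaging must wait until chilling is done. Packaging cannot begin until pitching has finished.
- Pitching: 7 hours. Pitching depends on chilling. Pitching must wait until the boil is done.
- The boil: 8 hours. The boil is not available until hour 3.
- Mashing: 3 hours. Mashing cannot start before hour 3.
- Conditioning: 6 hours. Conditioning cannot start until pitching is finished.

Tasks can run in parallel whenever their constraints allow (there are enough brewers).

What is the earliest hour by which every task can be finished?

31

The boil cannot begin until its own release at hour 3. It runs from hour 3 to 3 + 8 = hour 11.
Mashing cannot begin until its own release at hour 3. It runs from hour 3 to 3 + 3 = hour 6.
For chilling: mashing (finishes hour 6, plus 3-hour gap → hour 9); the boil (finishes hour 11). Taking the maximum gives a start of hour 11, and it finishes at 11 + 7 = hour 18.
Pitching needs all of chilling (finishes hour 18); the boil (finishes hour 11). That puts its earliest start at hour 18; it finishes at 18 + 7 = hour 25.
Packaging has to wait for chilling (finishes hour 18); pitching (finishes hour 25). The latest of these is hour 25, so packaging runs hour 25 to 25 + 1 = hour 26.
Conditioning cannot begin until pitching (finishes hour 25). It runs from hour 25 to 25 + 6 = hour 31.
All tasks are finished once the last one completes. Finish times: Mashing at 6, The boil at 11, Chilling at 18, Pitching at 25, Conditioning at 31, Packaging at 26. The latest is hour 31.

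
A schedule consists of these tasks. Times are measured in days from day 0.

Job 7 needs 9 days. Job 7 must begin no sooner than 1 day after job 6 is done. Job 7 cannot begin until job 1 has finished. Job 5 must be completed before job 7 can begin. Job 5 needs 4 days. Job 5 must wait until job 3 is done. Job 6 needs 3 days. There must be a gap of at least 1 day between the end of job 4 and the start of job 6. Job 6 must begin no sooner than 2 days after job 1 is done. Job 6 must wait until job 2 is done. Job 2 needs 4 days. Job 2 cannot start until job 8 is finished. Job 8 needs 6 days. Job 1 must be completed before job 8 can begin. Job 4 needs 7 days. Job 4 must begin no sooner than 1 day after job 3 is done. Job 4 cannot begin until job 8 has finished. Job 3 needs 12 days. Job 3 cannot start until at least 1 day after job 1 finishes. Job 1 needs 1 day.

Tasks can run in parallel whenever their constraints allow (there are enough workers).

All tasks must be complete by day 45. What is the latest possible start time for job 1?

9

Job 7 has no dependents, so it just needs to finish by day 45. Starting by 45 − 9 = day 36 achieves that.
Job 6 has to be done before job 7 (must start by day 36, minus 1-day gap → day 35). That means finishing by day 35, i.e. starting by 35 − 3 = day 32.
Job 4 must finish before job 6 (must start by day 32, minus 1-day gap → day 31). With a 7-day duration, job 4 must start by 31 − 7 = day 24.
Job 5 has to be done before job 7 (must start by day 36). That means finishing by day 36, i.e. starting by 36 − 4 = day 32.
Job 3 has several dependents: job 4 (must start by day 24, minus 1-day gap → day 23); job 5 (must start by day 32). The earliest of those limits is day 23, so job 3 must start by 23 − 12 = day 11.
Job 2 must finish before job 6 (must start by day 32). With a 4-day duration, job 2 must start by 32 − 4 = day 28.
Job 8 must finish in time for job 2 (must start by day 28); job 4 (must start by day 24). The tightest is day 24, so job 8 must start by 24 − 6 = day 18.
For job 1: job 3 (must start by day 11, minus 1-day gap → day 10); job 6 (must start by day 32, minus 2-day gap → day 30); job 7 (must start by day 36); job 8 (must start by day 18). The most restrictive is day 10; with a 1-day duration, job 1 must start by day 9.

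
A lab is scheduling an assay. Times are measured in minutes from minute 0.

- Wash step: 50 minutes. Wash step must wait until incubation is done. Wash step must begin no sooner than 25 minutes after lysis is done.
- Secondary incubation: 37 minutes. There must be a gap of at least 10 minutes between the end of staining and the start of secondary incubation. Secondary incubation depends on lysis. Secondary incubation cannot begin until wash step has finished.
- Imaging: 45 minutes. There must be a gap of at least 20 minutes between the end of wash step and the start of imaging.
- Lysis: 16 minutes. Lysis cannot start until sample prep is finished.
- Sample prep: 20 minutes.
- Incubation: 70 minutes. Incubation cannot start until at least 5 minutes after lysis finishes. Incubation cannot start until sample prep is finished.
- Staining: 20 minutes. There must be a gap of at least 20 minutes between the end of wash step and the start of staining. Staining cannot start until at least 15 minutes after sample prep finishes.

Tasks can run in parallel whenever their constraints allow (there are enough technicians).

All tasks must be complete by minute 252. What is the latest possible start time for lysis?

24

Secondary incubation must finish by minute 252; it takes 37 minutes, so it must start by 252 − 37 = minute 215.
Staining must finish before secondary incubation (must start by minute 215, minus 10-minute gap → minute 205). With a 20-minute duration, staining must start by 205 − 20 = minute 185.
Imaging has no dependents, so it just needs to finish by minute 252. Starting by 252 − 45 = minute 207 achieves that.
For wash step: staining (must start by minute 185, minus 20-minute gap → minute 165); secondary incubation (must start by minute 215); imaging (must start by minute 207, minus 20-minute gap → minute 187). The most restrictive is minute 165; with a 50-minute duration, wash step must start by minute 115.
Incubation has to be done before wash step (must start by minute 115). That means finishing by minute 115, i.e. starting by 115 − 70 = minute 45.
Lysis has several dependents: incubation (must start by minute 45, minus 5-minute gap → minute 40); wash step (must start by minute 115, minus 25-minute gap → minute 90); secondary incubation (must start by minute 215). The earliest of those limits is minute 40, so lysis must start by 40 − 16 = minute 24.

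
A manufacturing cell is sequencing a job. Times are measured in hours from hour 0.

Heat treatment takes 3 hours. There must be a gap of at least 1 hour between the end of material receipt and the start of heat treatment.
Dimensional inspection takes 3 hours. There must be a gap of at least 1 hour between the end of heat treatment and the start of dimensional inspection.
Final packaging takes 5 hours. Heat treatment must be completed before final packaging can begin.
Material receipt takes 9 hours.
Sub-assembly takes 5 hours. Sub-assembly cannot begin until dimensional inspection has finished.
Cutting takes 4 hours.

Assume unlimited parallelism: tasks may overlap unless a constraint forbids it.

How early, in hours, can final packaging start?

Nothing blocks material receipt, so it runs from hour 0 to hour 9.
Heat treatment cannot begin until material receipt (finishes hour 9, plus 1-hour gap → hour 10). It runs from hour 10 to 10 + 3 = hour 13.
Final packaging waits on heat treatment (finishes hour 13), so the earliest it can start is hour 13.

13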